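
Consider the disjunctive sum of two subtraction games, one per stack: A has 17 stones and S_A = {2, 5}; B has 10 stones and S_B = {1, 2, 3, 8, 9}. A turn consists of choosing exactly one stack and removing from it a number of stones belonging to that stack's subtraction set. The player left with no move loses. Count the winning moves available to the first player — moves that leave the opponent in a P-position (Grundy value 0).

2

Stack A, S = {2, 5}:
G(0) = 0
G(1) = mex{} = 0
G(2) = mex{0} = 1
G(3) = mex{0} = 1
G(4) = mex{1} = 0
G(5) = mex{1,0} = 2
G(6) = mex{0,0} = 1
G(7) = mex{2,1} = 0
G(8) = mex{1,1} = 0
G(9) = mex{0,0} = 1
G(10) = mex{0,2} = 1
G(11) = mex{1,1} = 0
G(12) = mex{1,0} = 2
G(13) = mex{0,0} = 1
G(14) = mex{2,1} = 0
G(15) = mex{1,1} = 0
G(16) = mex{0,0} = 1
G(17) = mex{0,2} = 1
G_A(17) = 1.
Stack B, S = {1, 2, 3, 8, 9}:
G(0) = 0
G(1) = mex{0} = 1
G(2) = mex{1,0} = 2
G(3) = mex{2,1,0} = 3
G(4) = mex{3,2,1} = 0
G(5) = mex{0,3,2} = 1
G(6) = mex{1,0,3} = 2
G(7) = mex{2,1,0} = 3
G(8) = mex{3,2,1,0} = 4
G(9) = mex{4,3,2,1,0} = 5
G(10) = mex{5,4,3,2,1} = 0
G_B(10) = 0.
Combined Grundy value = 1 ⊕ 0 = 1.
A winning move leaves total XOR = 0, i.e. changes one component's Grundy value g to g ⊕ X where X is the current total.
Stack A: need g' = 1⊕1 = 0. Options: 17−2→G=0, 17−5→G=2. Hits: 1.
Stack B: need g' = 0⊕1 = 1. Options: 10−1→G=5, 10−2→G=4, 10−3→G=3, 10−8→G=2, 10−9→G=1. Hits: 1.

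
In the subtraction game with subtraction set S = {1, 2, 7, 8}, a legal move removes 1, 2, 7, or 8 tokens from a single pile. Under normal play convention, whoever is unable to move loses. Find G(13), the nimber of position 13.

1

n :  0  1  2  3  4  5  6  7  8  9 10 11 12 13
G :  0  1  2  0  1  2  0  1  2  0  1  2  0  1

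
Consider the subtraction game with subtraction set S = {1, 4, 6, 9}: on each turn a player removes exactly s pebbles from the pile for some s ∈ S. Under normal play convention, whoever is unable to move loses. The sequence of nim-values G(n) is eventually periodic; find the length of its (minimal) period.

n :  0  1  2  3  4  5  6  7  8  9 10 11 12 13 14 15
G :  0  1  0  1  2  0  1  0  1  2  0  1  0  1  2  0
G(n+5) = G(n) holds for n = 0,…,8 (a full window of length max(S) = 9), so the sequence is purely periodic with period 5.

5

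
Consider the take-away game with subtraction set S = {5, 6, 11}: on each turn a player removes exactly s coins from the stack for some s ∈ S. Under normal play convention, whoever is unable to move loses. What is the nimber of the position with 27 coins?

2

G(0) = 0
G(1) = mex{} = 0
G(2) = mex{} = 0
G(3) = mex{} = 0
G(4) = mex{} = 0
G(5) = mex{0} = 1
G(6) = mex{0,0} = 1
G(7) = mex{0,0} = 1
G(8) = mex{0,0} = 1
G(9) = mex{0,0} = 1
G(10) = mex{1,0} = 2
G(11) = mex{1,1,0} = 2
G(12) = mex{1,1,0} = 2
G(13) = mex{1,1,0} = 2
G(14) = mex{1,1,0} = 2
G(15) = mex{2,1,0} = 3
G(16) = mex{2,2,1} = 0
G(17) = mex{2,2,1} = 0
G(18) = mex{2,2,1} = 0
G(19) = mex{2,2,1} = 0
G(20) = mex{3,2,1} = 0
G(21) = mex{0,3,2} = 1
G(22) = mex{0,0,2} = 1
G(23) = mex{0,0,2} = 1
G(24) = mex{0,0,2} = 1
G(25) = mex{0,0,2} = 1
G(26) = mex{1,0,3} = 2
G(27) = mex{1,1,0} = 2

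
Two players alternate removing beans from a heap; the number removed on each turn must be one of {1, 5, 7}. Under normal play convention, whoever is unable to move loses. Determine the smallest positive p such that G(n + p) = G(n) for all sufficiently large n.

n :  0  1  2  3  4  5  6  7  8  9 10 11 12 13 14
G :  0  1  0  1  0  1  0  1  0  1  0  1  0  1  0
G(n+2) = G(n) holds for n = 0,…,6 (a full window of length max(S) = 7), so the sequence is purely periodic with period 2.

2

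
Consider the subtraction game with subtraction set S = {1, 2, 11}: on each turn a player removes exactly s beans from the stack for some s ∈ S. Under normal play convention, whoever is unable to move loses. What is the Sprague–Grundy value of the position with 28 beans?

G(0) = 0
G(1) = mex{0} = 1
G(2) = mex{1,0} = 2
G(3) = mex{2,1} = 0
G(4) = mex{0,2} = 1
G(5) = mex{1,0} = 2
G(6) = mex{2,1} = 0
G(7) = mex{0,2} = 1
G(8) = mex{1,0} = 2
G(9) = mex{2,1} = 0
G(10) = mex{0,2} = 1
G(11) = mex{1,0,0} = 2
G(12) = mex{2,1,1} = 0
G(13) = mex{0,2,2} = 1
G(14) = mex{1,0,0} = 2
G(15) = mex{2,1,1} = 0
G(16) = mex{0,2,2} = 1
G(17) = mex{1,0,0} = 2
G(18) = mex{2,1,1} = 0
G(19) = mex{0,2,2} = 1
G(20) = mex{1,0,0} = 2
G(21) = mex{2,1,1} = 0
G(22) = mex{0,2,2} = 1
G(23) = mex{1,0,0} = 2
G(24) = mex{2,1,1} = 0
G(25) = mex{0,2,2} = 1
G(26) = mex{1,0,0} = 2
G(27) = mex{2,1,1} = 0
G(28) = mex{0,2,2} = 1

1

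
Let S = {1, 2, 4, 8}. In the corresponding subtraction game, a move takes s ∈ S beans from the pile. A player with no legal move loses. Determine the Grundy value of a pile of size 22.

1

n :  0  1  2  3  4  5  6  7  8  9 10 11 12 13 14 15 16 17 18 19 20 21 22
G :  0  1  2  0  1  2  0  1  2  0  1  2  0  1  2  0  1  2  0  1  2  0  1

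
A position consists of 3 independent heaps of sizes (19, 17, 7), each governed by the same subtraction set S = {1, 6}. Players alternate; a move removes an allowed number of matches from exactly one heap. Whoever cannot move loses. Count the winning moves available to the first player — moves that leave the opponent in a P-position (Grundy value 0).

0

All heaps use S = {1, 6}:
n :  0  1  2  3  4  5  6  7  8  9 10 11 12 13 14 15 16 17 18 19
G :  0  1  0  1  0  1  2  0  1  0  1  0  1  2  0  1  0  1  0  1
Heap A: G(19) = 1.
Heap B: G(17) = 1.
Heap C: G(7) = 0.
Combined Grundy value = 1 ⊕ 1 ⊕ 0 = 0.
A winning move leaves total XOR = 0, i.e. changes one component's Grundy value g to g ⊕ X where X is the current total.
Heap A: target g' = 1⊕0 = 1, but every legal move changes the Grundy value (mex property), so 0 moves.
Heap B: target g' = 1⊕0 = 1, but every legal move changes the Grundy value (mex property), so 0 moves.
Heap C: target g' = 0⊕0 = 0, but every legal move changes the Grundy value (mex property), so 0 moves.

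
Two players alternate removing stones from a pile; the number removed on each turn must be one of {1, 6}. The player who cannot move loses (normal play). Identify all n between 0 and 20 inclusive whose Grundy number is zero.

0, 2, 4, 7, 9, 11, 14, 16, 18

G(0) = 0
G(1) = mex{0} = 1
G(2) = mex{1} = 0
G(3) = mex{0} = 1
G(4) = mex{1} = 0
G(5) = mex{0} = 1
G(6) = mex{1,0} = 2
G(7) = mex{2,1} = 0
G(8) = mex{0,0} = 1
G(9) = mex{1,1} = 0
G(10) = mex{0,0} = 1
G(11) = mex{1,1} = 0
G(12) = mex{0,2} = 1
G(13) = mex{1,0} = 2
G(14) = mex{2,1} = 0
G(15) = mex{0,0} = 1
G(16) = mex{1,1} = 0
G(17) = mex{0,0} = 1
G(18) = mex{1,1} = 0
G(19) = mex{0,2} = 1
G(20) = mex{1,0} = 2
P-positions are exactly the n with G(n) = 0.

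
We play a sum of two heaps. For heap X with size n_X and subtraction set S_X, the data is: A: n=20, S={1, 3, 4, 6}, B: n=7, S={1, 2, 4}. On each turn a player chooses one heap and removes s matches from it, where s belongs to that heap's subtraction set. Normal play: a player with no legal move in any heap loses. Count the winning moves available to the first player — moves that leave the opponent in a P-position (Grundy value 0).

Heap A, S = {1, 3, 4, 6}:
G(0) = 0
G(1) = mex{0} = 1
G(2) = mex{1} = 0
G(3) = mex{0,0} = 1
G(4) = mex{1,1,0} = 2
G(5) = mex{2,0,1} = 3
G(6) = mex{3,1,0,0} = 2
G(7) = mex{2,2,1,1} = 0
G(8) = mex{0,3,2,0} = 1
G(9) = mex{1,2,3,1} = 0
G(10) = mex{0,0,2,2} = 1
G(11) = mex{1,1,0,3} = 2
G(12) = mex{2,0,1,2} = 3
G(13) = mex{3,1,0,0} = 2
G(14) = mex{2,2,1,1} = 0
G(15) = mex{0,3,2,0} = 1
G(16) = mex{1,2,3,1} = 0
G(17) = mex{0,0,2,2} = 1
G(18) = mex{1,1,0,3} = 2
G(19) = mex{2,0,1,2} = 3
G(20) = mex{3,1,0,0} = 2
G_A(20) = 2.
Heap B, S = {1, 2, 4}:
G(0) = 0
G(1) = mex{0} = 1
G(2) = mex{1,0} = 2
G(3) = mex{2,1} = 0
G(4) = mex{0,2,0} = 1
G(5) = mex{1,0,1} = 2
G(6) = mex{2,1,2} = 0
G(7) = mex{0,2,0} = 1
G_B(7) = 1.
Combined Grundy value = 2 ⊕ 1 = 3.
A winning move leaves total XOR = 0, i.e. changes one component's Grundy value g to g ⊕ X where X is the current total.
Heap A: need g' = 2⊕3 = 1. Options: 20−1→G=3, 20−3→G=1, 20−4→G=0, 20−6→G=0. Hits: 1.
Heap B: need g' = 1⊕3 = 2. Options: 7−1→G=0, 7−2→G=2, 7−4→G=0. Hits: 1.

2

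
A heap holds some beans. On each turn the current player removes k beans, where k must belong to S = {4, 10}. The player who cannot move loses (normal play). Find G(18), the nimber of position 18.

n :  0  1  2  3  4  5  6  7  8  9 10 11 12 13 14 15 16 17 18
G :  0  0  0  0  1  1  1  1  0  0  2  2  1  1  0  0  0  0  1

1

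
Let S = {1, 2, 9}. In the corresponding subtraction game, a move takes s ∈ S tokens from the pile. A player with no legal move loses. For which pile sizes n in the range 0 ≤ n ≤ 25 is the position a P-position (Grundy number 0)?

G(0) = 0
G(1) = mex{0} = 1
G(2) = mex{1,0} = 2
G(3) = mex{2,1} = 0
G(4) = mex{0,2} = 1
G(5) = mex{1,0} = 2
G(6) = mex{2,1} = 0
G(7) = mex{0,2} = 1
G(8) = mex{1,0} = 2
G(9) = mex{2,1,0} = 3
G(10) = mex{3,2,1} = 0
G(11) = mex{0,3,2} = 1
G(12) = mex{1,0,0} = 2
G(13) = mex{2,1,1} = 0
G(14) = mex{0,2,2} = 1
G(15) = mex{1,0,0} = 2
G(16) = mex{2,1,1} = 0
G(17) = mex{0,2,2} = 1
G(18) = mex{1,0,3} = 2
G(19) = mex{2,1,0} = 3
G(20) = mex{3,2,1} = 0
G(21) = mex{0,3,2} = 1
G(22) = mex{1,0,0} = 2
G(23) = mex{2,1,1} = 0
G(24) = mex{0,2,2} = 1
G(25) = mex{1,0,0} = 2
P-positions are exactly the n with G(n) = 0.

0, 3, 6, 10, 13, 16, 20, 23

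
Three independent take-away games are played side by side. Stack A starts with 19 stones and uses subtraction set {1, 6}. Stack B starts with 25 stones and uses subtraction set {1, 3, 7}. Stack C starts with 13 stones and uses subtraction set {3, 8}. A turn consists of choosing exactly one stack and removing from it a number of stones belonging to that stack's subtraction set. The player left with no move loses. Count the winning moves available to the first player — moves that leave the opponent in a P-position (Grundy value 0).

Stack A, S = {1, 6}:
G(0) = 0
G(1) = mex{0} = 1
G(2) = mex{1} = 0
G(3) = mex{0} = 1
G(4) = mex{1} = 0
G(5) = mex{0} = 1
G(6) = mex{1,0} = 2
G(7) = mex{2,1} = 0
G(8) = mex{0,0} = 1
G(9) = mex{1,1} = 0
G(10) = mex{0,0} = 1
G(11) = mex{1,1} = 0
G(12) = mex{0,2} = 1
G(13) = mex{1,0} = 2
G(14) = mex{2,1} = 0
G(15) = mex{0,0} = 1
G(16) = mex{1,1} = 0
G(17) = mex{0,0} = 1
G(18) = mex{1,1} = 0
G(19) = mex{0,2} = 1
G_A(19) = 1.
Stack B, S = {1, 3, 7}:
n :  0  1  2  3  4  5  6  7  8  9 10 11 12 13 14 15 16 17 18 19 20 21 22 23 24 25
G :  0  1  0  1  0  1  0  1  0  1  0  1  0  1  0  1  0  1  0  1  0  1  0  1  0  1
G_B(25) = 1.
Stack C, S = {3, 8}:
n :  0  1  2  3  4  5  6  7  8  9 10 11 12 13
G :  0  0  0  1  1  1  0  0  2  1  1  0  0  0
G_C(13) = 0.
Combined Grundy value = 1 ⊕ 1 ⊕ 0 = 0.
A winning move leaves total XOR = 0, i.e. changes one component's Grundy value g to g ⊕ X where X is the current total.
Stack A: target g' = 1⊕0 = 1, but every legal move changes the Grundy value (mex property), so 0 moves.
Stack B: target g' = 1⊕0 = 1, but every legal move changes the Grundy value (mex property), so 0 moves.
Stack C: target g' = 0⊕0 = 0, but every legal move changes the Grundy value (mex property), so 0 moves.

0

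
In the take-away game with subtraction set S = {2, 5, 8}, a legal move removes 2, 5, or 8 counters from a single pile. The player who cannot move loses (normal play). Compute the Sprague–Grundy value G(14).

G(0) = 0
G(1) = mex{} = 0
G(2) = mex{0} = 1
G(3) = mex{0} = 1
G(4) = mex{1} = 0
G(5) = mex{1,0} = 2
G(6) = mex{0,0} = 1
G(7) = mex{2,1} = 0
G(8) = mex{1,1,0} = 2
G(9) = mex{0,0,0} = 1
G(10) = mex{2,2,1} = 0
G(11) = mex{1,1,1} = 0
G(12) = mex{0,0,0} = 1
G(13) = mex{0,2,2} = 1
G(14) = mex{1,1,1} = 0

0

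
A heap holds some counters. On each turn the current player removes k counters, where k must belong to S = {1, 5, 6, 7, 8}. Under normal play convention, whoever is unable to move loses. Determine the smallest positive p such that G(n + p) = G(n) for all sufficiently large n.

13

G(0) = 0
G(1) = mex{0} = 1
G(2) = mex{1} = 0
G(3) = mex{0} = 1
G(4) = mex{1} = 0
G(5) = mex{0,0} = 1
G(6) = mex{1,1,0} = 2
G(7) = mex{2,0,1,0} = 3
G(8) = mex{3,1,0,1,0} = 2
G(9) = mex{2,0,1,0,1} = 3
G(10) = mex{3,1,0,1,0} = 2
G(11) = mex{2,2,1,0,1} = 3
G(12) = mex{3,3,2,1,0} = 4
G(13) = mex{4,2,3,2,1} = 0
G(14) = mex{0,3,2,3,2} = 1
G(15) = mex{1,2,3,2,3} = 0
G(16) = mex{0,3,2,3,2} = 1
G(17) = mex{1,4,3,2,3} = 0
G(18) = mex{0,0,4,3,2} = 1
G(19) = mex{1,1,0,4,3} = 2
G(20) = mex{2,0,1,0,4} = 3
G(21) = mex{3,1,0,1,0} = 2
G(22) = mex{2,0,1,0,1} = 3
G(23) = mex{3,1,0,1,0} = 2
G(24) = mex{2,2,1,0,1} = 3
G(25) = mex{3,3,2,1,0} = 4
G(26) = mex{4,2,3,2,1} = 0
G(27) = mex{0,3,2,3,2} = 1
G(n+13) = G(n) holds for n = 0,…,7 (a full window of length max(S) = 8), so the sequence is purely periodic with period 13.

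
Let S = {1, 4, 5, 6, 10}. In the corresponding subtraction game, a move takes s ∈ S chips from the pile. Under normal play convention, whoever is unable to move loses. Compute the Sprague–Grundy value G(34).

3

G(0) = 0
G(1) = mex{0} = 1
G(2) = mex{1} = 0
G(3) = mex{0} = 1
G(4) = mex{1,0} = 2
G(5) = mex{2,1,0} = 3
G(6) = mex{3,0,1,0} = 2
G(7) = mex{2,1,0,1} = 3
G(8) = mex{3,2,1,0} = 4
G(9) = mex{4,3,2,1} = 0
G(10) = mex{0,2,3,2,0} = 1
G(11) = mex{1,3,2,3,1} = 0
G(12) = mex{0,4,3,2,0} = 1
G(13) = mex{1,0,4,3,1} = 2
G(14) = mex{2,1,0,4,2} = 3
G(15) = mex{3,0,1,0,3} = 2
G(16) = mex{2,1,0,1,2} = 3
G(17) = mex{3,2,1,0,3} = 4
G(18) = mex{4,3,2,1,4} = 0
G(19) = mex{0,2,3,2,0} = 1
G(20) = mex{1,3,2,3,1} = 0
G(21) = mex{0,4,3,2,0} = 1
G(22) = mex{1,0,4,3,1} = 2
G(23) = mex{2,1,0,4,2} = 3
G(24) = mex{3,0,1,0,3} = 2
G(25) = mex{2,1,0,1,2} = 3
G(26) = mex{3,2,1,0,3} = 4
G(27) = mex{4,3,2,1,4} = 0
G(28) = mex{0,2,3,2,0} = 1
G(29) = mex{1,3,2,3,1} = 0
G(30) = mex{0,4,3,2,0} = 1
G(31) = mex{1,0,4,3,1} = 2
G(32) = mex{2,1,0,4,2} = 3
G(33) = mex{3,0,1,0,3} = 2
G(34) = mex{2,1,0,1,2} = 3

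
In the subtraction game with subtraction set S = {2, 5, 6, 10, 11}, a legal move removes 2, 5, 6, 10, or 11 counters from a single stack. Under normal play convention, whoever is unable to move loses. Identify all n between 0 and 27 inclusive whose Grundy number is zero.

0, 1, 4, 8, 16, 17, 20, 24

n :  0  1  2  3  4  5  6  7  8  9 10 11 12 13 14 15 16 17 18 19 20 21 22 23 24 25 26 27
G :  0  0  1  1  0  2  1  3  0  2  1  3  2  2  3  3  0  0  1  1  0  2  1  3  0  2  1  3
P-positions are exactly the n with G(n) = 0.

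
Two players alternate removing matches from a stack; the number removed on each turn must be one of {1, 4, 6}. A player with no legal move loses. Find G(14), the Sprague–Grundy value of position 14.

2

n :  0  1  2  3  4  5  6  7  8  9 10 11 12 13 14
G :  0  1  0  1  2  0  1  0  1  2  0  1  0  1  2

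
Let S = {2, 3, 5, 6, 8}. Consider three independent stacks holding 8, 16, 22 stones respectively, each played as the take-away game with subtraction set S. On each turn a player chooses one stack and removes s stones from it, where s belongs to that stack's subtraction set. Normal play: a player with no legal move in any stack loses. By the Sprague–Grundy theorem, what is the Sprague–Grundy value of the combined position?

All stacks use S = {2, 3, 5, 6, 8}:
G(0) = 0
G(1) = mex{} = 0
G(2) = mex{0} = 1
G(3) = mex{0,0} = 1
G(4) = mex{1,0} = 2
G(5) = mex{1,1,0} = 2
G(6) = mex{2,1,0,0} = 3
G(7) = mex{2,2,1,0} = 3
G(8) = mex{3,2,1,1,0} = 4
G(9) = mex{3,3,2,1,0} = 4
G(10) = mex{4,3,2,2,1} = 0
G(11) = mex{4,4,3,2,1} = 0
G(12) = mex{0,4,3,3,2} = 1
G(13) = mex{0,0,4,3,2} = 1
G(14) = mex{1,0,4,4,3} = 2
G(15) = mex{1,1,0,4,3} = 2
G(16) = mex{2,1,0,0,4} = 3
G(17) = mex{2,2,1,0,4} = 3
G(18) = mex{3,2,1,1,0} = 4
G(19) = mex{3,3,2,1,0} = 4
G(20) = mex{4,3,2,2,1} = 0
G(21) = mex{4,4,3,2,1} = 0
G(22) = mex{0,4,3,3,2} = 1
Stack A: G(8) = 4.
Stack B: G(16) = 3.
Stack C: G(22) = 1.
Combined Grundy value = 4 ⊕ 3 ⊕ 1 = 6.

6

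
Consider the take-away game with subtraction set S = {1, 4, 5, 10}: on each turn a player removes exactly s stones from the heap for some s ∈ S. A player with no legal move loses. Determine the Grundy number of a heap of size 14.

0

n :  0  1  2  3  4  5  6  7  8  9 10 11 12 13 14
G :  0  1  0  1  2  3  2  3  0  1  4  0  1  2  0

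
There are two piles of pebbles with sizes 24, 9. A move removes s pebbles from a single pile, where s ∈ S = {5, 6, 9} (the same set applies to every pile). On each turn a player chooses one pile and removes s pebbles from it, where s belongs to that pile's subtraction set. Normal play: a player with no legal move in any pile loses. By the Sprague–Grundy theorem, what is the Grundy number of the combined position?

3

All piles use S = {5, 6, 9}:
G(0) = 0
G(1) = mex{} = 0
G(2) = mex{} = 0
G(3) = mex{} = 0
G(4) = mex{} = 0
G(5) = mex{0} = 1
G(6) = mex{0,0} = 1
G(7) = mex{0,0} = 1
G(8) = mex{0,0} = 1
G(9) = mex{0,0,0} = 1
G(10) = mex{1,0,0} = 2
G(11) = mex{1,1,0} = 2
G(12) = mex{1,1,0} = 2
G(13) = mex{1,1,0} = 2
G(14) = mex{1,1,1} = 0
G(15) = mex{2,1,1} = 0
G(16) = mex{2,2,1} = 0
G(17) = mex{2,2,1} = 0
G(18) = mex{2,2,1} = 0
G(19) = mex{0,2,2} = 1
G(20) = mex{0,0,2} = 1
G(21) = mex{0,0,2} = 1
G(22) = mex{0,0,2} = 1
G(23) = mex{0,0,0} = 1
G(24) = mex{1,0,0} = 2
Pile A: G(24) = 2.
Pile B: G(9) = 1.
Combined Grundy value = 2 ⊕ 1 = 3.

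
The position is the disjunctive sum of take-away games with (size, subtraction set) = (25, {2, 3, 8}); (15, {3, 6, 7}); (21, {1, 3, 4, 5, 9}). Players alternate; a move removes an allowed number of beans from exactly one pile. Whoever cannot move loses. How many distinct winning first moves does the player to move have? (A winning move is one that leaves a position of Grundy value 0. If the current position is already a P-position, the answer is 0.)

2

Pile A, S = {2, 3, 8}:
G(0) = 0
G(1) = mex{} = 0
G(2) = mex{0} = 1
G(3) = mex{0,0} = 1
G(4) = mex{1,0} = 2
G(5) = mex{1,1} = 0
G(6) = mex{2,1} = 0
G(7) = mex{0,2} = 1
G(8) = mex{0,0,0} = 1
G(9) = mex{1,0,0} = 2
G(10) = mex{1,1,1} = 0
G(11) = mex{2,1,1} = 0
G(12) = mex{0,2,2} = 1
G(13) = mex{0,0,0} = 1
G(14) = mex{1,0,0} = 2
G(15) = mex{1,1,1} = 0
G(16) = mex{2,1,1} = 0
G(17) = mex{0,2,2} = 1
G(18) = mex{0,0,0} = 1
G(19) = mex{1,0,0} = 2
G(20) = mex{1,1,1} = 0
G(21) = mex{2,1,1} = 0
G(22) = mex{0,2,2} = 1
G(23) = mex{0,0,0} = 1
G(24) = mex{1,0,0} = 2
G(25) = mex{1,1,1} = 0
G_A(25) = 0.
Pile B, S = {3, 6, 7}:
n :  0  1  2  3  4  5  6  7  8  9 10 11 12 13 14 15
G :  0  0  0  1  1  1  2  2  2  3  0  0  0  1  1  1
G_B(15) = 1.
Pile C, S = {1, 3, 4, 5, 9}:
n :  0  1  2  3  4  5  6  7  8  9 10 11 12 13 14 15 16 17 18 19 20 21
G :  0  1  0  1  2  3  2  3  0  1  0  1  2  3  2  3  0  1  0  1  2  3
G_C(21) = 3.
Combined Grundy value = 0 ⊕ 1 ⊕ 3 = 2.
A winning move leaves total XOR = 0, i.e. changes one component's Grundy value g to g ⊕ X where X is the current total.
Pile A: need g' = 0⊕2 = 2. Options: 25−2→G=1, 25−3→G=1, 25−8→G=1. Hits: 0.
Pile B: need g' = 1⊕2 = 3. Options: 15−3→G=0, 15−6→G=3, 15−7→G=2. Hits: 1.
Pile C: need g' = 3⊕2 = 1. Options: 21−1→G=2, 21−3→G=0, 21−4→G=1, 21−5→G=0, 21−9→G=2. Hits: 1.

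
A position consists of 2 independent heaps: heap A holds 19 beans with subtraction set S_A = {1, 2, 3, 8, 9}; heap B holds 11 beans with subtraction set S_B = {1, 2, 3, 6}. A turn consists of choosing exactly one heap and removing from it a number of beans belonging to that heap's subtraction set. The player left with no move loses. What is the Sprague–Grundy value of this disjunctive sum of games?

6

Heap A, S = {1, 2, 3, 8, 9}:
n :  0  1  2  3  4  5  6  7  8  9 10 11 12 13 14 15 16 17 18 19
G :  0  1  2  3  0  1  2  3  4  5  0  1  2  3  0  1  2  3  4  5
G_A(19) = 5.
Heap B, S = {1, 2, 3, 6}:
G(0) = 0
G(1) = mex{0} = 1
G(2) = mex{1,0} = 2
G(3) = mex{2,1,0} = 3
G(4) = mex{3,2,1} = 0
G(5) = mex{0,3,2} = 1
G(6) = mex{1,0,3,0} = 2
G(7) = mex{2,1,0,1} = 3
G(8) = mex{3,2,1,2} = 0
G(9) = mex{0,3,2,3} = 1
G(10) = mex{1,0,3,0} = 2
G(11) = mex{2,1,0,1} = 3
G_B(11) = 3.
Combined Grundy value = 5 ⊕ 3 = 6.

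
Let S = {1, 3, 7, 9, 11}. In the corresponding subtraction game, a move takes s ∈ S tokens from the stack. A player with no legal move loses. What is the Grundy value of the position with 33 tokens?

1

n :  0  1  2  3  4  5  6  7  8  9 10 11 12 13 14 15 16 17 18 19 20 21 22 23 24 25 26 27 28 29 30 31 32 33
G :  0  1  0  1  0  1  0  1  0  1  0  1  0  1  0  1  0  1  0  1  0  1  0  1  0  1  0  1  0  1  0  1  0  1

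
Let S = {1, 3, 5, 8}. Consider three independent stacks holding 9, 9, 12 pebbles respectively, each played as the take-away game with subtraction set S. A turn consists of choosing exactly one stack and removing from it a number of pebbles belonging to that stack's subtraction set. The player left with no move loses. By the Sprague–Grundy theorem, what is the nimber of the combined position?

All stacks use S = {1, 3, 5, 8}:
G(0) = 0
G(1) = mex{0} = 1
G(2) = mex{1} = 0
G(3) = mex{0,0} = 1
G(4) = mex{1,1} = 0
G(5) = mex{0,0,0} = 1
G(6) = mex{1,1,1} = 0
G(7) = mex{0,0,0} = 1
G(8) = mex{1,1,1,0} = 2
G(9) = mex{2,0,0,1} = 3
G(10) = mex{3,1,1,0} = 2
G(11) = mex{2,2,0,1} = 3
G(12) = mex{3,3,1,0} = 2
Stack A: G(9) = 3.
Stack B: G(9) = 3.
Stack C: G(12) = 2.
Combined Grundy value = 3 ⊕ 3 ⊕ 2 = 2.

2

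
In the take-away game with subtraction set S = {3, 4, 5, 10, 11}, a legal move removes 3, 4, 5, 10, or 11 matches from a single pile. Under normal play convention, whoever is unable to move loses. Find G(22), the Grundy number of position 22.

G(0) = 0
G(1) = mex{} = 0
G(2) = mex{} = 0
G(3) = mex{0} = 1
G(4) = mex{0,0} = 1
G(5) = mex{0,0,0} = 1
G(6) = mex{1,0,0} = 2
G(7) = mex{1,1,0} = 2
G(8) = mex{1,1,1} = 0
G(9) = mex{2,1,1} = 0
G(10) = mex{2,2,1,0} = 3
G(11) = mex{0,2,2,0,0} = 1
G(12) = mex{0,0,2,0,0} = 1
G(13) = mex{3,0,0,1,0} = 2
G(14) = mex{1,3,0,1,1} = 2
G(15) = mex{1,1,3,1,1} = 0
G(16) = mex{2,1,1,2,1} = 0
G(17) = mex{2,2,1,2,2} = 0
G(18) = mex{0,2,2,0,2} = 1
G(19) = mex{0,0,2,0,0} = 1
G(20) = mex{0,0,0,3,0} = 1
G(21) = mex{1,0,0,1,3} = 2
G(22) = mex{1,1,0,1,1} = 2

2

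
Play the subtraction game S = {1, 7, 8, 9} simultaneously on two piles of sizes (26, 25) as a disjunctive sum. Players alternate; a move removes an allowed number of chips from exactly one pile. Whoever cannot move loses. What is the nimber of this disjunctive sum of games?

1

All piles use S = {1, 7, 8, 9}:
G(0) = 0
G(1) = mex{0} = 1
G(2) = mex{1} = 0
G(3) = mex{0} = 1
G(4) = mex{1} = 0
G(5) = mex{0} = 1
G(6) = mex{1} = 0
G(7) = mex{0,0} = 1
G(8) = mex{1,1,0} = 2
G(9) = mex{2,0,1,0} = 3
G(10) = mex{3,1,0,1} = 2
G(11) = mex{2,0,1,0} = 3
G(12) = mex{3,1,0,1} = 2
G(13) = mex{2,0,1,0} = 3
G(14) = mex{3,1,0,1} = 2
G(15) = mex{2,2,1,0} = 3
G(16) = mex{3,3,2,1} = 0
G(17) = mex{0,2,3,2} = 1
G(18) = mex{1,3,2,3} = 0
G(19) = mex{0,2,3,2} = 1
G(20) = mex{1,3,2,3} = 0
G(21) = mex{0,2,3,2} = 1
G(22) = mex{1,3,2,3} = 0
G(23) = mex{0,0,3,2} = 1
G(24) = mex{1,1,0,3} = 2
G(25) = mex{2,0,1,0} = 3
G(26) = mex{3,1,0,1} = 2
Pile A: G(26) = 2.
Pile B: G(25) = 3.
Combined Grundy value = 2 ⊕ 3 = 1.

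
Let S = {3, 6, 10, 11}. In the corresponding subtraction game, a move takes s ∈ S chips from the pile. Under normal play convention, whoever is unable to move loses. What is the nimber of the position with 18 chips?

G(0) = 0
G(1) = mex{} = 0
G(2) = mex{} = 0
G(3) = mex{0} = 1
G(4) = mex{0} = 1
G(5) = mex{0} = 1
G(6) = mex{1,0} = 2
G(7) = mex{1,0} = 2
G(8) = mex{1,0} = 2
G(9) = mex{2,1} = 0
G(10) = mex{2,1,0} = 3
G(11) = mex{2,1,0,0} = 3
G(12) = mex{0,2,0,0} = 1
G(13) = mex{3,2,1,0} = 4
G(14) = mex{3,2,1,1} = 0
G(15) = mex{1,0,1,1} = 2
G(16) = mex{4,3,2,1} = 0
G(17) = mex{0,3,2,2} = 1
G(18) = mex{2,1,2,2} = 0

0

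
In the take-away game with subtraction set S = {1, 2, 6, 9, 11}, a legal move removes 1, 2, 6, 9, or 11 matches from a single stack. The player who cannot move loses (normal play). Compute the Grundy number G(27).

0

G(0) = 0
G(1) = mex{0} = 1
G(2) = mex{1,0} = 2
G(3) = mex{2,1} = 0
G(4) = mex{0,2} = 1
G(5) = mex{1,0} = 2
G(6) = mex{2,1,0} = 3
G(7) = mex{3,2,1} = 0
G(8) = mex{0,3,2} = 1
G(9) = mex{1,0,0,0} = 2
G(10) = mex{2,1,1,1} = 0
G(11) = mex{0,2,2,2,0} = 1
G(12) = mex{1,0,3,0,1} = 2
G(13) = mex{2,1,0,1,2} = 3
G(14) = mex{3,2,1,2,0} = 4
G(15) = mex{4,3,2,3,1} = 0
G(16) = mex{0,4,0,0,2} = 1
G(17) = mex{1,0,1,1,3} = 2
G(18) = mex{2,1,2,2,0} = 3
G(19) = mex{3,2,3,0,1} = 4
G(20) = mex{4,3,4,1,2} = 0
G(21) = mex{0,4,0,2,0} = 1
G(22) = mex{1,0,1,3,1} = 2
G(23) = mex{2,1,2,4,2} = 0
G(24) = mex{0,2,3,0,3} = 1
G(25) = mex{1,0,4,1,4} = 2
G(26) = mex{2,1,0,2,0} = 3
G(27) = mex{3,2,1,3,1} = 0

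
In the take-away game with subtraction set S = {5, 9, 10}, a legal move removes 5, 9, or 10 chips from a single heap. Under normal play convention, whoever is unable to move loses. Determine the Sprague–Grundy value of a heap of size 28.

2

G(0) = 0
G(1) = mex{} = 0
G(2) = mex{} = 0
G(3) = mex{} = 0
G(4) = mex{} = 0
G(5) = mex{0} = 1
G(6) = mex{0} = 1
G(7) = mex{0} = 1
G(8) = mex{0} = 1
G(9) = mex{0,0} = 1
G(10) = mex{1,0,0} = 2
G(11) = mex{1,0,0} = 2
G(12) = mex{1,0,0} = 2
G(13) = mex{1,0,0} = 2
G(14) = mex{1,1,0} = 2
G(15) = mex{2,1,1} = 0
G(16) = mex{2,1,1} = 0
G(17) = mex{2,1,1} = 0
G(18) = mex{2,1,1} = 0
G(19) = mex{2,2,1} = 0
G(20) = mex{0,2,2} = 1
G(21) = mex{0,2,2} = 1
G(22) = mex{0,2,2} = 1
G(23) = mex{0,2,2} = 1
G(24) = mex{0,0,2} = 1
G(25) = mex{1,0,0} = 2
G(26) = mex{1,0,0} = 2
G(27) = mex{1,0,0} = 2
G(28) = mex{1,0,0} = 2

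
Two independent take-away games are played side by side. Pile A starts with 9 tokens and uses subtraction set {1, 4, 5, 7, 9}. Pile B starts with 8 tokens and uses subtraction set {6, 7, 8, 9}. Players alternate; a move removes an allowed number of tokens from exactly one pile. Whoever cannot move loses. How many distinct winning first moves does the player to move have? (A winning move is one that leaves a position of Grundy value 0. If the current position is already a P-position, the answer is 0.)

Pile A, S = {1, 4, 5, 7, 9}:
n : 0 1 2 3 4 5 6 7 8 9
G : 0 1 0 1 2 3 2 3 0 1
G_A(9) = 1.
Pile B, S = {6, 7, 8, 9}:
G(0) = 0
G(1) = mex{} = 0
G(2) = mex{} = 0
G(3) = mex{} = 0
G(4) = mex{} = 0
G(5) = mex{} = 0
G(6) = mex{0} = 1
G(7) = mex{0,0} = 1
G(8) = mex{0,0,0} = 1
G_B(8) = 1.
Combined Grundy value = 1 ⊕ 1 = 0.
A winning move leaves total XOR = 0, i.e. changes one component's Grundy value g to g ⊕ X where X is the current total.
Pile A: target g' = 1⊕0 = 1, but every legal move changes the Grundy value (mex property), so 0 moves.
Pile B: target g' = 1⊕0 = 1, but every legal move changes the Grundy value (mex property), so 0 moves.

0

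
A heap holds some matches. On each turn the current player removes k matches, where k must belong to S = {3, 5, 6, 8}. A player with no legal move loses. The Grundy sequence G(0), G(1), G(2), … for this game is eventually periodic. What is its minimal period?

n :  0  1  2  3  4  5  6  7  8  9 10 11 12 13 14 15 16 17 18 19 20 21 22 23
G :  0  0  0  1  1  1  2  2  2  3  3  0  0  0  1  1  1  2  2  2  3  3  0  0
G(n+11) = G(n) holds for n = 0,…,7 (a full window of length max(S) = 8), so the sequence is purely periodic with period 11.

11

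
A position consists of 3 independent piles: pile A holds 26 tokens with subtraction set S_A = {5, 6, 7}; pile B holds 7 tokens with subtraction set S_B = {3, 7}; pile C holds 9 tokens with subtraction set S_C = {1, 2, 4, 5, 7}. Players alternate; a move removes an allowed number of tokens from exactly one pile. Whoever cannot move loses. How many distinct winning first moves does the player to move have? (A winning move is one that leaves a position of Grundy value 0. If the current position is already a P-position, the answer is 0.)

4

Pile A, S = {5, 6, 7}:
G(0) = 0
G(1) = mex{} = 0
G(2) = mex{} = 0
G(3) = mex{} = 0
G(4) = mex{} = 0
G(5) = mex{0} = 1
G(6) = mex{0,0} = 1
G(7) = mex{0,0,0} = 1
G(8) = mex{0,0,0} = 1
G(9) = mex{0,0,0} = 1
G(10) = mex{1,0,0} = 2
G(11) = mex{1,1,0} = 2
G(12) = mex{1,1,1} = 0
G(13) = mex{1,1,1} = 0
G(14) = mex{1,1,1} = 0
G(15) = mex{2,1,1} = 0
G(16) = mex{2,2,1} = 0
G(17) = mex{0,2,2} = 1
G(18) = mex{0,0,2} = 1
G(19) = mex{0,0,0} = 1
G(20) = mex{0,0,0} = 1
G(21) = mex{0,0,0} = 1
G(22) = mex{1,0,0} = 2
G(23) = mex{1,1,0} = 2
G(24) = mex{1,1,1} = 0
G(25) = mex{1,1,1} = 0
G(26) = mex{1,1,1} = 0
G_A(26) = 0.
Pile B, S = {3, 7}:
G(0) = 0
G(1) = mex{} = 0
G(2) = mex{} = 0
G(3) = mex{0} = 1
G(4) = mex{0} = 1
G(5) = mex{0} = 1
G(6) = mex{1} = 0
G(7) = mex{1,0} = 2
G_B(7) = 2.
Pile C, S = {1, 2, 4, 5, 7}:
G(0) = 0
G(1) = mex{0} = 1
G(2) = mex{1,0} = 2
G(3) = mex{2,1} = 0
G(4) = mex{0,2,0} = 1
G(5) = mex{1,0,1,0} = 2
G(6) = mex{2,1,2,1} = 0
G(7) = mex{0,2,0,2,0} = 1
G(8) = mex{1,0,1,0,1} = 2
G(9) = mex{2,1,2,1,2} = 0
G_C(9) = 0.
Combined Grundy value = 0 ⊕ 2 ⊕ 0 = 2.
A winning move leaves total XOR = 0, i.e. changes one component's Grundy value g to g ⊕ X where X is the current total.
Pile A: need g' = 0⊕2 = 2. Options: 26−5→G=1, 26−6→G=1, 26−7→G=1. Hits: 0.
Pile B: need g' = 2⊕2 = 0. Options: 7−3→G=1, 7−7→G=0. Hits: 1.
Pile C: need g' = 0⊕2 = 2. Options: 9−1→G=2, 9−2→G=1, 9−4→G=2, 9−5→G=1, 9−7→G=2. Hits: 3.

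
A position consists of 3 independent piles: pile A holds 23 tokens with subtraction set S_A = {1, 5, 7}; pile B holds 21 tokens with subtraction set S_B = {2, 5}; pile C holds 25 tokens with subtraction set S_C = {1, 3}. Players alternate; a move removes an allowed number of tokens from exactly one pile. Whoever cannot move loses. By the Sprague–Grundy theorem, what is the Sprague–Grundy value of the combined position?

0

Pile A, S = {1, 5, 7}:
G(0) = 0
G(1) = mex{0} = 1
G(2) = mex{1} = 0
G(3) = mex{0} = 1
G(4) = mex{1} = 0
G(5) = mex{0,0} = 1
G(6) = mex{1,1} = 0
G(7) = mex{0,0,0} = 1
G(8) = mex{1,1,1} = 0
G(9) = mex{0,0,0} = 1
G(10) = mex{1,1,1} = 0
G(11) = mex{0,0,0} = 1
G(12) = mex{1,1,1} = 0
G(13) = mex{0,0,0} = 1
G(14) = mex{1,1,1} = 0
G(15) = mex{0,0,0} = 1
G(16) = mex{1,1,1} = 0
G(17) = mex{0,0,0} = 1
G(18) = mex{1,1,1} = 0
G(19) = mex{0,0,0} = 1
G(20) = mex{1,1,1} = 0
G(21) = mex{0,0,0} = 1
G(22) = mex{1,1,1} = 0
G(23) = mex{0,0,0} = 1
G_A(23) = 1.
Pile B, S = {2, 5}:
G(0) = 0
G(1) = mex{} = 0
G(2) = mex{0} = 1
G(3) = mex{0} = 1
G(4) = mex{1} = 0
G(5) = mex{1,0} = 2
G(6) = mex{0,0} = 1
G(7) = mex{2,1} = 0
G(8) = mex{1,1} = 0
G(9) = mex{0,0} = 1
G(10) = mex{0,2} = 1
G(11) = mex{1,1} = 0
G(12) = mex{1,0} = 2
G(13) = mex{0,0} = 1
G(14) = mex{2,1} = 0
G(15) = mex{1,1} = 0
G(16) = mex{0,0} = 1
G(17) = mex{0,2} = 1
G(18) = mex{1,1} = 0
G(19) = mex{1,0} = 2
G(20) = mex{0,0} = 1
G(21) = mex{2,1} = 0
G_B(21) = 0.
Pile C, S = {1, 3}:
n :  0  1  2  3  4  5  6  7  8  9 10 11 12 13 14 15 16 17 18 19 20 21 22 23 24 25
G :  0  1  0  1  0  1  0  1  0  1  0  1  0  1  0  1  0  1  0  1  0  1  0  1  0  1
G_C(25) = 1.
Combined Grundy value = 1 ⊕ 0 ⊕ 1 = 0.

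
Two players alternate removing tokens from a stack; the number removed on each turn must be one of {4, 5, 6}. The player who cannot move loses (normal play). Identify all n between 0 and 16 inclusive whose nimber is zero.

n :  0  1  2  3  4  5  6  7  8  9 10 11 12 13 14 15 16
G :  0  0  0  0  1  1  1  1  2  2  0  0  0  0  1  1  1
P-positions are exactly the n with G(n) = 0.

0, 1, 2, 3, 10, 11, 12, 13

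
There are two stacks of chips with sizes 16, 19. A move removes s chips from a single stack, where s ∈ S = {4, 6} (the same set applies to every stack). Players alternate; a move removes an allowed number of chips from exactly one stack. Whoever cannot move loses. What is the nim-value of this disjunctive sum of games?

All stacks use S = {4, 6}:
n :  0  1  2  3  4  5  6  7  8  9 10 11 12 13 14 15 16 17 18 19
G :  0  0  0  0  1  1  1  1  2  2  0  0  0  0  1  1  1  1  2  2
Stack A: G(16) = 1.
Stack B: G(19) = 2.
Combined Grundy value = 1 ⊕ 2 = 3.

3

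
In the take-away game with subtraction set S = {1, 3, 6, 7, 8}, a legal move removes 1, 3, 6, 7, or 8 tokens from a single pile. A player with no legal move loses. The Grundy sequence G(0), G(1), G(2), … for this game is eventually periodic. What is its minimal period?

n :  0  1  2  3  4  5  6  7  8  9 10 11 12 13 14 15 16 17 18 19 20 21 22 23 24 25 26 27
G :  0  1  0  1  0  1  2  3  2  3  2  3  4  0  1  0  1  0  1  2  3  2  3  2  3  4  0  1
G(n+13) = G(n) holds for n = 0,…,7 (a full window of length max(S) = 8), so the sequence is purely periodic with period 13.

13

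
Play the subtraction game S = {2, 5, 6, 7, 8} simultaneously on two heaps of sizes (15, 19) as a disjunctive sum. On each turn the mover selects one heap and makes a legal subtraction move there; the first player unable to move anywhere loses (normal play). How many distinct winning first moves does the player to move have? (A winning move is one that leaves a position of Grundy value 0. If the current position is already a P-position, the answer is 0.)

0

All heaps use S = {2, 5, 6, 7, 8}:
n :  0  1  2  3  4  5  6  7  8  9 10 11 12 13 14 15 16 17 18 19
G :  0  0  1  1  0  2  1  3  2  2  3  3  4  0  0  1  1  0  2  1
Heap A: G(15) = 1.
Heap B: G(19) = 1.
Combined Grundy value = 1 ⊕ 1 = 0.
A winning move leaves total XOR = 0, i.e. changes one component's Grundy value g to g ⊕ X where X is the current total.
Heap A: target g' = 1⊕0 = 1, but every legal move changes the Grundy value (mex property), so 0 moves.
Heap B: target g' = 1⊕0 = 1, but every legal move changes the Grundy value (mex property), so 0 moves.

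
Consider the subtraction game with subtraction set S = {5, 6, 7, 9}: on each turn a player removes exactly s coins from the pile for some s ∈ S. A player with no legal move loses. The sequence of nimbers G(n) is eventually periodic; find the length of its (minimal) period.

G(0) = 0
G(1) = mex{} = 0
G(2) = mex{} = 0
G(3) = mex{} = 0
G(4) = mex{} = 0
G(5) = mex{0} = 1
G(6) = mex{0,0} = 1
G(7) = mex{0,0,0} = 1
G(8) = mex{0,0,0} = 1
G(9) = mex{0,0,0,0} = 1
G(10) = mex{1,0,0,0} = 2
G(11) = mex{1,1,0,0} = 2
G(12) = mex{1,1,1,0} = 2
G(13) = mex{1,1,1,0} = 2
G(14) = mex{1,1,1,1} = 0
G(15) = mex{2,1,1,1} = 0
G(16) = mex{2,2,1,1} = 0
G(17) = mex{2,2,2,1} = 0
G(18) = mex{2,2,2,1} = 0
G(19) = mex{0,2,2,2} = 1
G(20) = mex{0,0,2,2} = 1
G(21) = mex{0,0,0,2} = 1
G(22) = mex{0,0,0,2} = 1
G(23) = mex{0,0,0,0} = 1
G(24) = mex{1,0,0,0} = 2
G(25) = mex{1,1,0,0} = 2
G(26) = mex{1,1,1,0} = 2
G(27) = mex{1,1,1,0} = 2
G(28) = mex{1,1,1,1} = 0
G(29) = mex{2,1,1,1} = 0
G(n+14) = G(n) holds for n = 0,…,8 (a full window of length max(S) = 9), so the sequence is purely periodic with period 14.

14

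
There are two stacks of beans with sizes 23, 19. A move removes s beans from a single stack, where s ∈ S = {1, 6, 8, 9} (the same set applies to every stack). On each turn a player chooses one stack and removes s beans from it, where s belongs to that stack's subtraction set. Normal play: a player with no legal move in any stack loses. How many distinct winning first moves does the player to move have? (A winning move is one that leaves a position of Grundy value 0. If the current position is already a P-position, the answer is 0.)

All stacks use S = {1, 6, 8, 9}:
n :  0  1  2  3  4  5  6  7  8  9 10 11 12 13 14 15 16 17 18 19 20 21 22 23
G :  0  1  0  1  0  1  2  0  1  2  3  2  3  2  0  1  2  0  1  0  1  0  1  2
Stack A: G(23) = 2.
Stack B: G(19) = 0.
Combined Grundy value = 2 ⊕ 0 = 2.
A winning move leaves total XOR = 0, i.e. changes one component's Grundy value g to g ⊕ X where X is the current total.
Stack A: need g' = 2⊕2 = 0. Options: 23−1→G=1, 23−6→G=0, 23−8→G=1, 23−9→G=0. Hits: 2.
Stack B: need g' = 0⊕2 = 2. Options: 19−1→G=1, 19−6→G=2, 19−8→G=2, 19−9→G=3. Hits: 2.

4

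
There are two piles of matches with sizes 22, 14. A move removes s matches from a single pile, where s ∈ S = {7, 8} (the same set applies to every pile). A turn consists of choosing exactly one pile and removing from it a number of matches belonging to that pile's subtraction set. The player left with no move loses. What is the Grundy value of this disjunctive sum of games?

All piles use S = {7, 8}:
n :  0  1  2  3  4  5  6  7  8  9 10 11 12 13 14 15 16 17 18 19 20 21 22
G :  0  0  0  0  0  0  0  1  1  1  1  1  1  1  2  0  0  0  0  0  0  0  1
Pile A: G(22) = 1.
Pile B: G(14) = 2.
Combined Grundy value = 1 ⊕ 2 = 3.

3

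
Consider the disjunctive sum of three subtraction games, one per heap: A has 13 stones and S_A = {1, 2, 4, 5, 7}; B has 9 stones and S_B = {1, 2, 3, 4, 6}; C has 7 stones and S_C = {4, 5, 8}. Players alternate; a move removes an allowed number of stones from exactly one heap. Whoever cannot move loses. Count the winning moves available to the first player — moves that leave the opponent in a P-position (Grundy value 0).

1

Heap A, S = {1, 2, 4, 5, 7}:
n :  0  1  2  3  4  5  6  7  8  9 10 11 12 13
G :  0  1  2  0  1  2  0  1  2  0  1  2  0  1
G_A(13) = 1.
Heap B, S = {1, 2, 3, 4, 6}:
G(0) = 0
G(1) = mex{0} = 1
G(2) = mex{1,0} = 2
G(3) = mex{2,1,0} = 3
G(4) = mex{3,2,1,0} = 4
G(5) = mex{4,3,2,1} = 0
G(6) = mex{0,4,3,2,0} = 1
G(7) = mex{1,0,4,3,1} = 2
G(8) = mex{2,1,0,4,2} = 3
G(9) = mex{3,2,1,0,3} = 4
G_B(9) = 4.
Heap C, S = {4, 5, 8}:
G(0) = 0
G(1) = mex{} = 0
G(2) = mex{} = 0
G(3) = mex{} = 0
G(4) = mex{0} = 1
G(5) = mex{0,0} = 1
G(6) = mex{0,0} = 1
G(7) = mex{0,0} = 1
G_C(7) = 1.
Combined Grundy value = 1 ⊕ 4 ⊕ 1 = 4.
A winning move leaves total XOR = 0, i.e. changes one component's Grundy value g to g ⊕ X where X is the current total.
Heap A: need g' = 1⊕4 = 5. Options: 13−1→G=0, 13−2→G=2, 13−4→G=0, 13−5→G=2, 13−7→G=0. Hits: 0.
Heap B: need g' = 4⊕4 = 0. Options: 9−1→G=3, 9−2→G=2, 9−3→G=1, 9−4→G=0, 9−6→G=3. Hits: 1.
Heap C: need g' = 1⊕4 = 5. Options: 7−4→G=0, 7−5→G=0. Hits: 0.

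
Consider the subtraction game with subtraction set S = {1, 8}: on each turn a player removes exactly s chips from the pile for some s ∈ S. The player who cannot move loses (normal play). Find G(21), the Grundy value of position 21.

G(0) = 0
G(1) = mex{0} = 1
G(2) = mex{1} = 0
G(3) = mex{0} = 1
G(4) = mex{1} = 0
G(5) = mex{0} = 1
G(6) = mex{1} = 0
G(7) = mex{0} = 1
G(8) = mex{1,0} = 2
G(9) = mex{2,1} = 0
G(10) = mex{0,0} = 1
G(11) = mex{1,1} = 0
G(12) = mex{0,0} = 1
G(13) = mex{1,1} = 0
G(14) = mex{0,0} = 1
G(15) = mex{1,1} = 0
G(16) = mex{0,2} = 1
G(17) = mex{1,0} = 2
G(18) = mex{2,1} = 0
G(19) = mex{0,0} = 1
G(20) = mex{1,1} = 0
G(21) = mex{0,0} = 1

1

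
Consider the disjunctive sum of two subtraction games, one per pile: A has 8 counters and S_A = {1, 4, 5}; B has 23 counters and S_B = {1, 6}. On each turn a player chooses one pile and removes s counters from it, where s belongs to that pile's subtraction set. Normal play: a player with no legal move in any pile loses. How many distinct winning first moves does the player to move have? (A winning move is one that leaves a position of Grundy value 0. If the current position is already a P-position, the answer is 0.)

Pile A, S = {1, 4, 5}:
n : 0 1 2 3 4 5 6 7 8
G : 0 1 0 1 2 3 2 3 0
G_A(8) = 0.
Pile B, S = {1, 6}:
n :  0  1  2  3  4  5  6  7  8  9 10 11 12 13 14 15 16 17 18 19 20 21 22 23
G :  0  1  0  1  0  1  2  0  1  0  1  0  1  2  0  1  0  1  0  1  2  0  1  0
G_B(23) = 0.
Combined Grundy value = 0 ⊕ 0 = 0.
A winning move leaves total XOR = 0, i.e. changes one component's Grundy value g to g ⊕ X where X is the current total.
Pile A: target g' = 0⊕0 = 0, but every legal move changes the Grundy value (mex property), so 0 moves.
Pile B: target g' = 0⊕0 = 0, but every legal move changes the Grundy value (mex property), so 0 moves.

0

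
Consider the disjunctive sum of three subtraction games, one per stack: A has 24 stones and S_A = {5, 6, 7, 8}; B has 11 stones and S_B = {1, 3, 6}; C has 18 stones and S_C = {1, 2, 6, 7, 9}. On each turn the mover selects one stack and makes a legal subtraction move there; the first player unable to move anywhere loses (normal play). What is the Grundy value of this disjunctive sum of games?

Stack A, S = {5, 6, 7, 8}:
G(0) = 0
G(1) = mex{} = 0
G(2) = mex{} = 0
G(3) = mex{} = 0
G(4) = mex{} = 0
G(5) = mex{0} = 1
G(6) = mex{0,0} = 1
G(7) = mex{0,0,0} = 1
G(8) = mex{0,0,0,0} = 1
G(9) = mex{0,0,0,0} = 1
G(10) = mex{1,0,0,0} = 2
G(11) = mex{1,1,0,0} = 2
G(12) = mex{1,1,1,0} = 2
G(13) = mex{1,1,1,1} = 0
G(14) = mex{1,1,1,1} = 0
G(15) = mex{2,1,1,1} = 0
G(16) = mex{2,2,1,1} = 0
G(17) = mex{2,2,2,1} = 0
G(18) = mex{0,2,2,2} = 1
G(19) = mex{0,0,2,2} = 1
G(20) = mex{0,0,0,2} = 1
G(21) = mex{0,0,0,0} = 1
G(22) = mex{0,0,0,0} = 1
G(23) = mex{1,0,0,0} = 2
G(24) = mex{1,1,0,0} = 2
G_A(24) = 2.
Stack B, S = {1, 3, 6}:
n :  0  1  2  3  4  5  6  7  8  9 10 11
G :  0  1  0  1  0  1  2  3  2  0  1  0
G_B(11) = 0.
Stack C, S = {1, 2, 6, 7, 9}:
G(0) = 0
G(1) = mex{0} = 1
G(2) = mex{1,0} = 2
G(3) = mex{2,1} = 0
G(4) = mex{0,2} = 1
G(5) = mex{1,0} = 2
G(6) = mex{2,1,0} = 3
G(7) = mex{3,2,1,0} = 4
G(8) = mex{4,3,2,1} = 0
G(9) = mex{0,4,0,2,0} = 1
G(10) = mex{1,0,1,0,1} = 2
G(11) = mex{2,1,2,1,2} = 0
G(12) = mex{0,2,3,2,0} = 1
G(13) = mex{1,0,4,3,1} = 2
G(14) = mex{2,1,0,4,2} = 3
G(15) = mex{3,2,1,0,3} = 4
G(16) = mex{4,3,2,1,4} = 0
G(17) = mex{0,4,0,2,0} = 1
G(18) = mex{1,0,1,0,1} = 2
G_C(18) = 2.
Combined Grundy value = 2 ⊕ 0 ⊕ 2 = 0.

0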